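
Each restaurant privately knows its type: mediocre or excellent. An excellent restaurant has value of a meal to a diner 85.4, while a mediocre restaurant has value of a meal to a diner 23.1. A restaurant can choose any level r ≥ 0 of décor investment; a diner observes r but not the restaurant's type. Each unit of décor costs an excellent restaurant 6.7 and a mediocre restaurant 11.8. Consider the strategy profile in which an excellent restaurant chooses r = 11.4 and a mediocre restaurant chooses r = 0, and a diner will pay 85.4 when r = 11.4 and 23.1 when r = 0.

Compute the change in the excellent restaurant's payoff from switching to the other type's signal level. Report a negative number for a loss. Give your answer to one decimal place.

14.1

Playing r = 11.4 the excellent restaurant receives 85.4 − 6.7 × 11.4 = 9.02.
Deviating to r = 0 yields 23.1 instead.
Gain from deviating: 23.1 − 9.02 = 14.08, i.e. 14.1 to one decimal place.
The gain is positive, so the excellent type's incentive-compatibility constraint is violated — this profile is not a separating equilibrium.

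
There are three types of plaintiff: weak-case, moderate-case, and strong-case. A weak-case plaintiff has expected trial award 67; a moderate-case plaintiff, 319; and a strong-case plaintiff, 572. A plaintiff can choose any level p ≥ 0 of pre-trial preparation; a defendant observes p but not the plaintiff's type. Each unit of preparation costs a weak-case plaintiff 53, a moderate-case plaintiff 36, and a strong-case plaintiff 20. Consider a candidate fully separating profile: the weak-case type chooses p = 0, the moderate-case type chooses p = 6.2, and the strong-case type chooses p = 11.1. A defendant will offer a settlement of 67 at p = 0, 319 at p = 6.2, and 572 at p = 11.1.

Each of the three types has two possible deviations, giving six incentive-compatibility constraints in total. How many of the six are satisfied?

5

Strong-case (own payoff 572 − 20×11.1 = 350): to p=0 gives 67 → no gain ✓; to p=6.2 gives 319 − 20×6.2 = 195 → no gain ✓.
Weak-case (own payoff 67): to p=6.2 gives 319 − 53×6.2 = -9.6 → no gain ✓; to p=11.1 gives 572 − 53×11.1 = -16.3 → no gain ✓.
Moderate-case (own payoff 319 − 36×6.2 = 95.8): to p=0 gives 67 → no gain ✓; to p=11.1 gives 572 − 36×11.1 = 172.4 → profitable ✗.
5 of the 6 constraints hold; not an equilibrium.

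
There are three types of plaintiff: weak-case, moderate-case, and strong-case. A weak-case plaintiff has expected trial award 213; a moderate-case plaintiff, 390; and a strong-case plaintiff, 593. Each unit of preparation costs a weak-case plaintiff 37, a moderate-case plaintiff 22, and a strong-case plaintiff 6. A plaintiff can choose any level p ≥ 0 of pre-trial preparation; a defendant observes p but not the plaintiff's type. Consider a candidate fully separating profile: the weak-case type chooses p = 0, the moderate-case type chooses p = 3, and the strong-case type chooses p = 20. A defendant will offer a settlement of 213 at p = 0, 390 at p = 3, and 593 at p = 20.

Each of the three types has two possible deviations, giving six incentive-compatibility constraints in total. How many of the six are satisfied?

Weak-case (own payoff 213): to p=3 gives 390 − 37×3 = 279 → profitable ✗; to p=20 gives 593 − 37×20 = -147 → no gain ✓.
Strong-case (own payoff 593 − 6×20 = 473): to p=0 gives 213 → no gain ✓; to p=3 gives 390 − 6×3 = 372 → no gain ✓.
Moderate-case (own payoff 390 − 22×3 = 324): to p=0 gives 213 → no gain ✓; to p=20 gives 593 − 22×20 = 153 → no gain ✓.
5 of the 6 constraints hold; not an equilibrium.

5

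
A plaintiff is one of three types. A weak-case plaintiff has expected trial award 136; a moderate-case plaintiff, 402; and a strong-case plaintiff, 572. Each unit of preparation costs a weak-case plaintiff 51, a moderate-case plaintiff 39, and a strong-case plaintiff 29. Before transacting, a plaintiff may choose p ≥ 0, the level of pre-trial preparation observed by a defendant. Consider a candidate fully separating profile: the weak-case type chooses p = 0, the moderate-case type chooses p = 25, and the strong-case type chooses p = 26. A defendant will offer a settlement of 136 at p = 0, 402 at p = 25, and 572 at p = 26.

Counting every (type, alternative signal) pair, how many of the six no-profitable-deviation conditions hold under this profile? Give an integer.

Weak-case (own payoff 136): to p=25 gives 402 − 51×25 = -873 → no gain ✓; to p=26 gives 572 − 51×26 = -754 → no gain ✓.
Moderate-case (own payoff 402 − 39×25 = -573): to p=0 gives 136 → profitable ✗; to p=26 gives 572 − 39×26 = -442 → profitable ✗.
Strong-case (own payoff 572 − 29×26 = -182): to p=0 gives 136 → profitable ✗; to p=25 gives 402 − 29×25 = -323 → no gain ✓.
3 of the 6 constraints hold; not an equilibrium.

3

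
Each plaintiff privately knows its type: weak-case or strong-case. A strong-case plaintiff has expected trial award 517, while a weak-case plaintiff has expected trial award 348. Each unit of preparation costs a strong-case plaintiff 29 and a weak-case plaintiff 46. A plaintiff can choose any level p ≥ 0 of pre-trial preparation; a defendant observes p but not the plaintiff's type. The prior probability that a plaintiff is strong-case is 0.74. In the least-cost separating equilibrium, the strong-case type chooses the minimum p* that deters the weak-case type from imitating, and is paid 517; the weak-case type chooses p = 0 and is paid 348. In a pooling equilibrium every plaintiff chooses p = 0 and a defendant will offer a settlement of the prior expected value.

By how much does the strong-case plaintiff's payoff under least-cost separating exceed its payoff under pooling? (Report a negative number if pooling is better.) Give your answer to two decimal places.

Least-cost separating signal: p* solves 348 = 517 − 46·p*, so p* = (517 − 348)/46 ≈ 3.6739.
Strong-case type's separating payoff: 517 − 29 × p* = 517 − 29 × (517 − 348)/46 = 517 − 4901/46 ≈ 410.4565.
Pooling payoff: 0.74 × 517 + 0.26 × 348 = 473.06.
Difference: 410.4565 − 473.06 = -62.6035, i.e. -62.60 to two decimal places.
The strong-case type would prefer the pooling outcome.

-62.60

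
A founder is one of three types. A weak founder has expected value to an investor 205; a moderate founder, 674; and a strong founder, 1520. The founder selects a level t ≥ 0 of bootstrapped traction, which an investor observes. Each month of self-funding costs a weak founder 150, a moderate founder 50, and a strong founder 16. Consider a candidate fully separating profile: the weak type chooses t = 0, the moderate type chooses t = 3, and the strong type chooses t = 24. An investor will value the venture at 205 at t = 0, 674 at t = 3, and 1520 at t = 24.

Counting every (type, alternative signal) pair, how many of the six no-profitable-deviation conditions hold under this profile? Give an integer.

5

Weak (own payoff 205): to t=3 gives 674 − 150×3 = 224 → profitable ✗; to t=24 gives 1520 − 150×24 = -2080 → no gain ✓.
Moderate (own payoff 674 − 50×3 = 524): to t=0 gives 205 → no gain ✓; to t=24 gives 1520 − 50×24 = 320 → no gain ✓.
Strong (own payoff 1520 − 16×24 = 1136): to t=0 gives 205 → no gain ✓; to t=3 gives 674 − 16×3 = 626 → no gain ✓.
5 of the 6 constraints hold; not an equilibrium.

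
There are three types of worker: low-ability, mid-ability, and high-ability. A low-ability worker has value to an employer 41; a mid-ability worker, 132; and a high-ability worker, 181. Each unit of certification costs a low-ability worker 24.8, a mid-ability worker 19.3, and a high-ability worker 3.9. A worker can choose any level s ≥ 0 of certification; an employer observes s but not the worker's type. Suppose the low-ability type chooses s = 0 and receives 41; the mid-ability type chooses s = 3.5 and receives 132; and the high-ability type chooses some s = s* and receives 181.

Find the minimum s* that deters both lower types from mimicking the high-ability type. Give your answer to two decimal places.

6.04

Low-ability type (on-path payoff 41) won't mimic when 41 ≥ 181 − 24.8·s*, i.e. s* ≥ 5.65.
Mid-ability type (on-path payoff 132 − 19.3×3.5 = 64.45) won't mimic when 64.45 ≥ 181 − 19.3·s*, i.e. s* ≥ 6.04.
Both must hold, so s* = max(5.65, 6.04) = 6.04. The mid-ability type's constraint binds.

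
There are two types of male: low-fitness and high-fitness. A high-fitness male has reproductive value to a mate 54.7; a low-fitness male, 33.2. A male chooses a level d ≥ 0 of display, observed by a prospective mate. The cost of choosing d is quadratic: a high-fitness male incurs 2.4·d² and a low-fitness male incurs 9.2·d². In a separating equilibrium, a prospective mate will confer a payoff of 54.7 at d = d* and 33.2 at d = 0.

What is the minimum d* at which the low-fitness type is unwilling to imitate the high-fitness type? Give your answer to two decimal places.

1.53

The low-fitness type at d = 0 receives 33.2; imitating at d* yields 54.7 − 9.2·d*².
Indifference: 33.2 = 54.7 − 9.2·d*², so d*² = (54.7 − 33.2) / 9.2 ≈ 2.3370.
d* = √2.3370 ≈ 1.53.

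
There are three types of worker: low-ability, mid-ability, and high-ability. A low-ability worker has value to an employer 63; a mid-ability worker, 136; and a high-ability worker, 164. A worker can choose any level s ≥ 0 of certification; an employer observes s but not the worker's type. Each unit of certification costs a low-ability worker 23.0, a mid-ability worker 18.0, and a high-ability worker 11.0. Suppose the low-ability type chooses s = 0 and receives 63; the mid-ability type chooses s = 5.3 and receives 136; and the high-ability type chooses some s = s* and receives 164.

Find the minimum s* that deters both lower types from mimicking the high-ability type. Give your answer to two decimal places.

6.86

Mid-ability type (on-path payoff 136 − 18.0×5.3 = 40.6) won't mimic when 40.6 ≥ 164 − 18.0·s*, i.e. s* ≥ 6.86.
Low-ability type (on-path payoff 63) won't mimic when 63 ≥ 164 − 23.0·s*, i.e. s* ≥ 4.39.
Both must hold, so s* = max(4.39, 6.86) = 6.86. The mid-ability type's constraint binds.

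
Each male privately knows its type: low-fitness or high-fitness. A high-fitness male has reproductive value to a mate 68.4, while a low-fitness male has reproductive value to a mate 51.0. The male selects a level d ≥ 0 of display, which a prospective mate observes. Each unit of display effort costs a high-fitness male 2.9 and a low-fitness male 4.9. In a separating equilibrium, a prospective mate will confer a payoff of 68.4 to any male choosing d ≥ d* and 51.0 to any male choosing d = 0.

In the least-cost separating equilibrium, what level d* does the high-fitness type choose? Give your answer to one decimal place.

A low-fitness male choosing d = 0 receives 51.0.
Imitating at d* instead would pay 68.4 at cost 4.9·d*, netting 68.4 − 4.9·d*.
Indifference: 51.0 = 68.4 − 4.9·d*, so d* = (68.4 − 51.0) / 4.9 ≈ 3.6.
At d* the low-fitness type's incentive constraint just binds; the high-fitness type strictly prefers d* since its per-unit cost is lower.

3.6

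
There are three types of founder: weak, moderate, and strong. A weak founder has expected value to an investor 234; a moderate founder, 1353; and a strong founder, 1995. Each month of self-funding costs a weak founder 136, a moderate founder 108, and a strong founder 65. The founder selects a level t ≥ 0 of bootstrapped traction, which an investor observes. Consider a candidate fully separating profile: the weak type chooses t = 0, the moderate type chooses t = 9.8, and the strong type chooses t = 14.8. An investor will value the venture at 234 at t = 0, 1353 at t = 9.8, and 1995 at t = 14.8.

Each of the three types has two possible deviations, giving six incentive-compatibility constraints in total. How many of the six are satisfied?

5

Weak (own payoff 234): to t=9.8 gives 1353 − 136×9.8 = 20.2 → no gain ✓; to t=14.8 gives 1995 − 136×14.8 = -17.8 → no gain ✓.
Strong (own payoff 1995 − 65×14.8 = 1033): to t=0 gives 234 → no gain ✓; to t=9.8 gives 1353 − 65×9.8 = 716 → no gain ✓.
Moderate (own payoff 1353 − 108×9.8 = 294.6): to t=0 gives 234 → no gain ✓; to t=14.8 gives 1995 − 108×14.8 = 396.6 → profitable ✗.
5 of the 6 constraints hold; not an equilibrium.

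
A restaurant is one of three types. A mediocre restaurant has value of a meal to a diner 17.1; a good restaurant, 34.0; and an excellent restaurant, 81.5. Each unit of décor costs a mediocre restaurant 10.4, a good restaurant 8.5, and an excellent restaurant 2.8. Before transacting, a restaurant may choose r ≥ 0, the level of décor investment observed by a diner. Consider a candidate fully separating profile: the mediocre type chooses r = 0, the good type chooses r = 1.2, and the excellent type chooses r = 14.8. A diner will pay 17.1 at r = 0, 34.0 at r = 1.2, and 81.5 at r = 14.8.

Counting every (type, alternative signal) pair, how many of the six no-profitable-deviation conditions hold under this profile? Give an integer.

Mediocre (own payoff 17.1): to r=1.2 gives 34.0 − 10.4×1.2 = 21.52 → profitable ✗; to r=14.8 gives 81.5 − 10.4×14.8 = -72.42 → no gain ✓.
Excellent (own payoff 81.5 − 2.8×14.8 = 40.06): to r=0 gives 17.1 → no gain ✓; to r=1.2 gives 34.0 − 2.8×1.2 = 30.64 → no gain ✓.
Good (own payoff 34.0 − 8.5×1.2 = 23.8): to r=0 gives 17.1 → no gain ✓; to r=14.8 gives 81.5 − 8.5×14.8 = -44.3 → no gain ✓.
5 of the 6 constraints hold; not an equilibrium.

5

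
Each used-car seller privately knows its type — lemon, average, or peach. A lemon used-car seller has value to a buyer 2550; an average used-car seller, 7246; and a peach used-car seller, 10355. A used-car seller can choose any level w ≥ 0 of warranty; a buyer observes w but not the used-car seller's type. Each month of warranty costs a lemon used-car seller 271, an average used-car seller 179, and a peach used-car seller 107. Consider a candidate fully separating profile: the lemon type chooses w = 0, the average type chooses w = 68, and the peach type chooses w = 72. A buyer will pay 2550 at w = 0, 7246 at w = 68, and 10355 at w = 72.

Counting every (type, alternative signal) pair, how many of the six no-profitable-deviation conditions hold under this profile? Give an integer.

4

Average (own payoff 7246 − 179×68 = -4926): to w=0 gives 2550 → profitable ✗; to w=72 gives 10355 − 179×72 = -2533 → profitable ✗.
Lemon (own payoff 2550): to w=68 gives 7246 − 271×68 = -11182 → no gain ✓; to w=72 gives 10355 − 271×72 = -9157 → no gain ✓.
Peach (own payoff 10355 − 107×72 = 2651): to w=0 gives 2550 → no gain ✓; to w=68 gives 7246 − 107×68 = -30 → no gain ✓.
4 of the 6 constraints hold; not an equilibrium.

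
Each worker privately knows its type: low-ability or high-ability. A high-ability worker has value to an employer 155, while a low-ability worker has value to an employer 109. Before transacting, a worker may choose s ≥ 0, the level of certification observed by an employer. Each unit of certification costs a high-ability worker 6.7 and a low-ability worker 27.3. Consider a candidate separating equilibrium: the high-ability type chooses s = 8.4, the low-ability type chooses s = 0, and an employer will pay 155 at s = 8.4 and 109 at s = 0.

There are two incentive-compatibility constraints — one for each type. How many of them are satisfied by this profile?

1

High-ability type: signal → 155 − 6.7 × 8.4 = 98.72; deviate to 0 → 109. IC fails (98.72 < 109).
Low-ability type: stay at 0 → 109; mimic → 155 − 27.3 × 8.4 = -74.32. IC holds (109 ≥ -74.32).
1 of 2 constraints hold, so this profile is not an equilibrium.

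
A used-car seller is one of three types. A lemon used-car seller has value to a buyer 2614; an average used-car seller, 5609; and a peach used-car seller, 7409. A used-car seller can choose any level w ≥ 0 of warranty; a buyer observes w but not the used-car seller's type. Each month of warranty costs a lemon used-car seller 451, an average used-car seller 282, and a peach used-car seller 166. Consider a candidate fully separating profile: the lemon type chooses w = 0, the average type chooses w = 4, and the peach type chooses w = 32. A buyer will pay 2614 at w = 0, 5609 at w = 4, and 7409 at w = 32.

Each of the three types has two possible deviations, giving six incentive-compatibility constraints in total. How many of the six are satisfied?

3

Peach (own payoff 7409 − 166×32 = 2097): to w=0 gives 2614 → profitable ✗; to w=4 gives 5609 − 166×4 = 4945 → profitable ✗.
Lemon (own payoff 2614): to w=4 gives 5609 − 451×4 = 3805 → profitable ✗; to w=32 gives 7409 − 451×32 = -7023 → no gain ✓.
Average (own payoff 5609 − 282×4 = 4481): to w=0 gives 2614 → no gain ✓; to w=32 gives 7409 − 282×32 = -1615 → no gain ✓.
3 of the 6 constraints hold; not an equilibrium.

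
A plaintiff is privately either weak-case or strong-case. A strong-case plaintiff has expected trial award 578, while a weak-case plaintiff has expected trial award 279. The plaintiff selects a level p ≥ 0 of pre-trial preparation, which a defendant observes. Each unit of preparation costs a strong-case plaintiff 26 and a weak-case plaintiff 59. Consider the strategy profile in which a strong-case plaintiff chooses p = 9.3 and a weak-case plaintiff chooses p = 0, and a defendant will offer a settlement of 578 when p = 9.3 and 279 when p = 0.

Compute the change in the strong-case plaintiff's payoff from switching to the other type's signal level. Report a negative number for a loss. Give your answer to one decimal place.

-57.2

Playing p = 9.3 the strong-case plaintiff receives 578 − 26 × 9.3 = 336.2.
Deviating to p = 0 yields 279 instead.
Gain from deviating: 279 − 336.2 = -57.2.
The gain is negative, so the strong-case type's incentive-compatibility constraint is satisfied.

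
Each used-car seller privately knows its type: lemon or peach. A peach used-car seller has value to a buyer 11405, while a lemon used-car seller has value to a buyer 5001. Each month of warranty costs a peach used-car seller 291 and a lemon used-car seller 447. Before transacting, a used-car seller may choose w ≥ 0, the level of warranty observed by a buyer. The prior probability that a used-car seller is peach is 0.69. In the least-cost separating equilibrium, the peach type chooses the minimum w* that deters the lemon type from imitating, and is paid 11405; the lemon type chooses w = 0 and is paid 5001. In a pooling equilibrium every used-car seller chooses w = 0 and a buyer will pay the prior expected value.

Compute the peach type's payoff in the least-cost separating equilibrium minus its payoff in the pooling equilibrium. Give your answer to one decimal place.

Least-cost separating signal: w* solves 5001 = 11405 − 447·w*, so w* = (11405 − 5001)/447 ≈ 14.3266.
Peach type's separating payoff: 11405 − 291 × w* = 11405 − 291 × (11405 − 5001)/447 = 11405 − 1863564/447 ≈ 7235.953.
Pooling payoff: 0.69 × 11405 + 0.31 × 5001 = 9419.76.
Difference: 7235.953 − 9419.76 = -2183.807, i.e. -2183.8 to one decimal place.
The peach type would prefer the pooling outcome.

-2183.8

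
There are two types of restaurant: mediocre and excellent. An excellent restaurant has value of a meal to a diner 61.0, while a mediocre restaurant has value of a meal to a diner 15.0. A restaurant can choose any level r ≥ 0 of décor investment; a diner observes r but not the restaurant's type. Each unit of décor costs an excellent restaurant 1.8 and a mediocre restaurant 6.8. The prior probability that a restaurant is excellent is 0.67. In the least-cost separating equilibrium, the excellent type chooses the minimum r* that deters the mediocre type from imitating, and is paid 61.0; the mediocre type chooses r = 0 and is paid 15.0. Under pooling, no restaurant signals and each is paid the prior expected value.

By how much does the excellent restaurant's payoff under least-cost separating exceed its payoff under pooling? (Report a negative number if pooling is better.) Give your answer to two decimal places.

Least-cost separating signal: r* solves 15.0 = 61.0 − 6.8·r*, so r* = (61.0 − 15.0)/6.8 ≈ 6.7647.
Excellent type's separating payoff: 61.0 − 1.8 × r* = 61.0 − 1.8 × (61.0 − 15.0)/6.8 = 61.0 − 82.8/6.8 ≈ 48.8235.
Pooling payoff: 0.67 × 61.0 + 0.33 × 15.0 = 45.82.
Difference: 48.8235 − 45.82 = 3.0035, i.e. 3.00 to two decimal places.
The excellent type prefers to separate.

3.00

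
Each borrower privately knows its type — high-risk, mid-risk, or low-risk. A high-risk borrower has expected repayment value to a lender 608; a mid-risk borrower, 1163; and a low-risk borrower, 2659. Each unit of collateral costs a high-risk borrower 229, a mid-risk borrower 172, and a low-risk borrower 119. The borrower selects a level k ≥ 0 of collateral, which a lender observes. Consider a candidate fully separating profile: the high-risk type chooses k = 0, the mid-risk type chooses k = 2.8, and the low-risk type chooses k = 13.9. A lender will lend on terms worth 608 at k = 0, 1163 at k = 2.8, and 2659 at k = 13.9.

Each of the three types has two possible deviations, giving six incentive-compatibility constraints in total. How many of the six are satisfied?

Low-risk (own payoff 2659 − 119×13.9 = 1004.9): to k=0 gives 608 → no gain ✓; to k=2.8 gives 1163 − 119×2.8 = 829.8 → no gain ✓.
High-risk (own payoff 608): to k=2.8 gives 1163 − 229×2.8 = 521.8 → no gain ✓; to k=13.9 gives 2659 − 229×13.9 = -524.1 → no gain ✓.
Mid-risk (own payoff 1163 − 172×2.8 = 681.4): to k=0 gives 608 → no gain ✓; to k=13.9 gives 2659 − 172×13.9 = 268.2 → no gain ✓.
6 of the 6 constraints hold; this profile is a separating equilibrium.

6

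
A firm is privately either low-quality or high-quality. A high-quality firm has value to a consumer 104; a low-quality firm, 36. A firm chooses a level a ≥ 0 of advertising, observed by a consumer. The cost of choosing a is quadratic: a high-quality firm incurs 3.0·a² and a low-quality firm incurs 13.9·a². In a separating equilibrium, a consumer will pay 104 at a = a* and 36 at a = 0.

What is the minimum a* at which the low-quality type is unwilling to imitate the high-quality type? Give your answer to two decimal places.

The low-quality type at a = 0 receives 36; imitating at a* yields 104 − 13.9·a*².
Indifference: 36 = 104 − 13.9·a*², so a*² = (104 − 36) / 13.9 ≈ 4.8921.
a* = √4.8921 ≈ 2.21.

2.21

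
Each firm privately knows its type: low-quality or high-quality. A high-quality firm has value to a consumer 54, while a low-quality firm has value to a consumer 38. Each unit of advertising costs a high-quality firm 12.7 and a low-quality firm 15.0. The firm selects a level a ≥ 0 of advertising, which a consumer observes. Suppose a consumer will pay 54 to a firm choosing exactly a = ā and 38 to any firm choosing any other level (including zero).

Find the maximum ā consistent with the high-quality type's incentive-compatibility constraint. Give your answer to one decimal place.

Choosing ā yields the high-quality type 54 − 12.7·ā; choosing zero yields 38.
The high-quality type is indifferent at 54 − 12.7·ā = 38, i.e. ā = (54 − 38) / 12.7 ≈ 1.3.
For any ā above 1.3 the high-quality type would rather pool at zero, so separation collapses.

1.3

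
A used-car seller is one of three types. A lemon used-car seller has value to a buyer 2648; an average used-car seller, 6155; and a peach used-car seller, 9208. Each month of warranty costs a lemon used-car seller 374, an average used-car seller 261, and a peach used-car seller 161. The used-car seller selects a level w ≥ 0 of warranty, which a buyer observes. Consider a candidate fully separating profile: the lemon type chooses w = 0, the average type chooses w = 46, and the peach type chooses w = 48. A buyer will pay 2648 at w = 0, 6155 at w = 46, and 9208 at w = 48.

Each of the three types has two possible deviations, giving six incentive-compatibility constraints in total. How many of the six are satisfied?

3

Average (own payoff 6155 − 261×46 = -5851): to w=0 gives 2648 → profitable ✗; to w=48 gives 9208 − 261×48 = -3320 → profitable ✗.
Peach (own payoff 9208 − 161×48 = 1480): to w=0 gives 2648 → profitable ✗; to w=46 gives 6155 − 161×46 = -1251 → no gain ✓.
Lemon (own payoff 2648): to w=46 gives 6155 − 374×46 = -11049 → no gain ✓; to w=48 gives 9208 − 374×48 = -8744 → no gain ✓.
3 of the 6 constraints hold; not an equilibrium.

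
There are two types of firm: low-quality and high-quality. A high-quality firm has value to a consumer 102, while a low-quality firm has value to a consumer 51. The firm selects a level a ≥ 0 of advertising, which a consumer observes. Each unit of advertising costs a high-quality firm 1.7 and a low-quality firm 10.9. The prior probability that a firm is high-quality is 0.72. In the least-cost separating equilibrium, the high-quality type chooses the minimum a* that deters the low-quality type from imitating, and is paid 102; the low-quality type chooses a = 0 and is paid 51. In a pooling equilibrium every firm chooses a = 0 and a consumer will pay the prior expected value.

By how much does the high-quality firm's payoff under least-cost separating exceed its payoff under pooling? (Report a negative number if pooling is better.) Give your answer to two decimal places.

Least-cost separating signal: a* solves 51 = 102 − 10.9·a*, so a* = (102 − 51)/10.9 ≈ 4.6789.
High-quality type's separating payoff: 102 − 1.7 × a* = 102 − 1.7 × (102 − 51)/10.9 = 102 − 86.7/10.9 ≈ 94.0459.
Pooling payoff: 0.72 × 102 + 0.28 × 51 = 87.72.
Difference: 94.0459 − 87.72 = 6.3259, i.e. 6.33 to two decimal places.
The high-quality type prefers to separate.

6.33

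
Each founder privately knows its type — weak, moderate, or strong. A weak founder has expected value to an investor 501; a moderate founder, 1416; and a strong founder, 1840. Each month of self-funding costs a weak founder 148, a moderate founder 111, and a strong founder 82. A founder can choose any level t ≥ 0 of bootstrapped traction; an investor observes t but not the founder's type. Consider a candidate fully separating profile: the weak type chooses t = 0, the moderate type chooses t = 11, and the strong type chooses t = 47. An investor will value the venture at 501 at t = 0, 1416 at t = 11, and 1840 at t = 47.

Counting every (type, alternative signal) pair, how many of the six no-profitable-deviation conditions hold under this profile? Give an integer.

3

Strong (own payoff 1840 − 82×47 = -2014): to t=0 gives 501 → profitable ✗; to t=11 gives 1416 − 82×11 = 514 → profitable ✗.
Weak (own payoff 501): to t=11 gives 1416 − 148×11 = -212 → no gain ✓; to t=47 gives 1840 − 148×47 = -5116 → no gain ✓.
Moderate (own payoff 1416 − 111×11 = 195): to t=0 gives 501 → profitable ✗; to t=47 gives 1840 − 111×47 = -3377 → no gain ✓.
3 of the 6 constraints hold; not an equilibrium.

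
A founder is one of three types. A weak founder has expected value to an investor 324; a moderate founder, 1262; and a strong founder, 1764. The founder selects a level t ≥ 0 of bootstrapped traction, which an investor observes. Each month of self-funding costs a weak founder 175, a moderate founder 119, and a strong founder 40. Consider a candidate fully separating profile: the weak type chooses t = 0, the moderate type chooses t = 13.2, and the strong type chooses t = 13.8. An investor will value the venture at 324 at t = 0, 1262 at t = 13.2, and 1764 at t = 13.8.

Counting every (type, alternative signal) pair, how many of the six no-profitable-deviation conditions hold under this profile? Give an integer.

Weak (own payoff 324): to t=13.2 gives 1262 − 175×13.2 = -1048 → no gain ✓; to t=13.8 gives 1764 − 175×13.8 = -651 → no gain ✓.
Strong (own payoff 1764 − 40×13.8 = 1212): to t=0 gives 324 → no gain ✓; to t=13.2 gives 1262 − 40×13.2 = 734 → no gain ✓.
Moderate (own payoff 1262 − 119×13.2 = -308.8): to t=0 gives 324 → profitable ✗; to t=13.8 gives 1764 − 119×13.8 = 121.8 → profitable ✗.
4 of the 6 constraints hold; not an equilibrium.

4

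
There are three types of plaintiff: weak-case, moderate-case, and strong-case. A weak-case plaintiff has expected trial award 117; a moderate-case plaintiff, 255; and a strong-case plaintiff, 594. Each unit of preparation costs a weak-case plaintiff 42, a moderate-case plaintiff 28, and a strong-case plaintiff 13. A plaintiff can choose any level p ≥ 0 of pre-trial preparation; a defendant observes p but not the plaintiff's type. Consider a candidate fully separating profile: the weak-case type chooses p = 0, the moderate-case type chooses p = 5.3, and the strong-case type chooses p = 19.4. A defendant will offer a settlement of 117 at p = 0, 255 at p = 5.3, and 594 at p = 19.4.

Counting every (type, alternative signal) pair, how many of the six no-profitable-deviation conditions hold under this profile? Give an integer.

5

Weak-case (own payoff 117): to p=5.3 gives 255 − 42×5.3 = 32.4 → no gain ✓; to p=19.4 gives 594 − 42×19.4 = -220.8 → no gain ✓.
Strong-case (own payoff 594 − 13×19.4 = 341.8): to p=0 gives 117 → no gain ✓; to p=5.3 gives 255 − 13×5.3 = 186.1 → no gain ✓.
Moderate-case (own payoff 255 − 28×5.3 = 106.6): to p=0 gives 117 → profitable ✗; to p=19.4 gives 594 − 28×19.4 = 50.8 → no gain ✓.
5 of the 6 constraints hold; not an equilibrium.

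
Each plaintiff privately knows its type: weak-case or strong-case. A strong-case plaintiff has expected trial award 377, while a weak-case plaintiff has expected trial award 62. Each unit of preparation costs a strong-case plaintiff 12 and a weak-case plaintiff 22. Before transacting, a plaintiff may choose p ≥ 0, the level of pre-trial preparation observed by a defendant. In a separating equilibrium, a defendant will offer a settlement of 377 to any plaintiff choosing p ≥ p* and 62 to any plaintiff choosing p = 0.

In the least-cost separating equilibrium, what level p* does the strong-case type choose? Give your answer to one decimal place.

14.3

A weak-case plaintiff choosing p = 0 receives 62.
Imitating at p* instead would pay 377 at cost 22·p*, netting 377 − 22·p*.
Indifference: 62 = 377 − 22·p*, so p* = (377 − 62) / 22 ≈ 14.3.
At p* the weak-case type's incentive constraint just binds; the strong-case type strictly prefers p* since its per-unit cost is lower.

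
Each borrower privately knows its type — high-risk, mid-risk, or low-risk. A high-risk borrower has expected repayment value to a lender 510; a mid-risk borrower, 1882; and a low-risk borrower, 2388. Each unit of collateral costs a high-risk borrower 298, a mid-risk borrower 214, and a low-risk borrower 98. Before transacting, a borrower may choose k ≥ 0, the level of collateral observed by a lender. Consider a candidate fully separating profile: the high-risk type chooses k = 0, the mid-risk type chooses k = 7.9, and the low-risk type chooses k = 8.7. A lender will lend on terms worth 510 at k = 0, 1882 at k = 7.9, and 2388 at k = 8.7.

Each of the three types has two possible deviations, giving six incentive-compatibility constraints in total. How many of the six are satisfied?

4

High-risk (own payoff 510): to k=7.9 gives 1882 − 298×7.9 = -472.2 → no gain ✓; to k=8.7 gives 2388 − 298×8.7 = -204.6 → no gain ✓.
Mid-risk (own payoff 1882 − 214×7.9 = 191.4): to k=0 gives 510 → profitable ✗; to k=8.7 gives 2388 − 214×8.7 = 526.2 → profitable ✗.
Low-risk (own payoff 2388 − 98×8.7 = 1535.4): to k=0 gives 510 → no gain ✓; to k=7.9 gives 1882 − 98×7.9 = 1107.8 → no gain ✓.
4 of the 6 constraints hold; not an equilibrium.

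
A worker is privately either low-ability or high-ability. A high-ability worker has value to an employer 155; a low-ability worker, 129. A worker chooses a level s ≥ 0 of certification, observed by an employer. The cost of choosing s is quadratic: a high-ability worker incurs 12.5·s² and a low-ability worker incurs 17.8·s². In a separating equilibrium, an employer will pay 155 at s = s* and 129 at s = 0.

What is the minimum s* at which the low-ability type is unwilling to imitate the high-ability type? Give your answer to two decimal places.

1.21

The low-ability type at s = 0 receives 129; imitating at s* yields 155 − 17.8·s*².
Indifference: 129 = 155 − 17.8·s*², so s*² = (155 − 129) / 17.8 ≈ 1.4607.
s* = √1.4607 ≈ 1.21.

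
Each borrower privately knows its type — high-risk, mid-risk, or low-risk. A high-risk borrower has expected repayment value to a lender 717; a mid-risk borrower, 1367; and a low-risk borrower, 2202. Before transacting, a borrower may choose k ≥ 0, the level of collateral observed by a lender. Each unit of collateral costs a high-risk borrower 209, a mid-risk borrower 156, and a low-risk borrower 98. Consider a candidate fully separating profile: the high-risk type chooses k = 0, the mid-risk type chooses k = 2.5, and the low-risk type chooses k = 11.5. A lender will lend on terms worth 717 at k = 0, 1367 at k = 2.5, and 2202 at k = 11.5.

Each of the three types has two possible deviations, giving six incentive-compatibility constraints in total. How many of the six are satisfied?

4

Mid-risk (own payoff 1367 − 156×2.5 = 977): to k=0 gives 717 → no gain ✓; to k=11.5 gives 2202 − 156×11.5 = 408 → no gain ✓.
Low-risk (own payoff 2202 − 98×11.5 = 1075): to k=0 gives 717 → no gain ✓; to k=2.5 gives 1367 − 98×2.5 = 1122 → profitable ✗.
High-risk (own payoff 717): to k=2.5 gives 1367 − 209×2.5 = 844.5 → profitable ✗; to k=11.5 gives 2202 − 209×11.5 = -201.5 → no gain ✓.
4 of the 6 constraints hold; not an equilibrium.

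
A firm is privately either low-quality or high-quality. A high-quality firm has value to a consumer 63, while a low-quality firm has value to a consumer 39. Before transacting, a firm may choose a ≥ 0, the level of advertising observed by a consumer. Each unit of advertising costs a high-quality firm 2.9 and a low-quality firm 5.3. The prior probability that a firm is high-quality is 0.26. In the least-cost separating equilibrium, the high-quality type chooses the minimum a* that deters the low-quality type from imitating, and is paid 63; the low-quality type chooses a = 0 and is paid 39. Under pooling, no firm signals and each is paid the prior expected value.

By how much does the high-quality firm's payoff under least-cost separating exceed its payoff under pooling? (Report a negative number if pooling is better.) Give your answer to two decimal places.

4.63

Least-cost separating signal: a* solves 39 = 63 − 5.3·a*, so a* = (63 − 39)/5.3 ≈ 4.5283.
High-quality type's separating payoff: 63 − 2.9 × a* = 63 − 2.9 × (63 − 39)/5.3 = 63 − 69.6/5.3 ≈ 49.8679.
Pooling payoff: 0.26 × 63 + 0.74 × 39 = 45.24.
Difference: 49.8679 − 45.24 = 4.6279, i.e. 4.63 to two decimal places.
The high-quality type prefers to separate.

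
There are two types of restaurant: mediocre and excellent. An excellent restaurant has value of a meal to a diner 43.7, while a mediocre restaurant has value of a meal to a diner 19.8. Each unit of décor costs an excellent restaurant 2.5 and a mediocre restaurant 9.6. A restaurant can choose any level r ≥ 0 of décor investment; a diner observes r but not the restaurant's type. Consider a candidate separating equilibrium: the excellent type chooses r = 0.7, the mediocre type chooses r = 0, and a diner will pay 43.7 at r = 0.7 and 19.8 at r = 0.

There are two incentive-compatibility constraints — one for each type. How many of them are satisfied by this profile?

Mediocre type: stay at 0 → 19.8; mimic → 43.7 − 9.6 × 0.7 = 36.98. IC fails (19.8 < 36.98).
Excellent type: signal → 43.7 − 2.5 × 0.7 = 41.95; deviate to 0 → 19.8. IC holds (41.95 ≥ 19.8).
1 of 2 constraints hold, so this profile is not an equilibrium.

1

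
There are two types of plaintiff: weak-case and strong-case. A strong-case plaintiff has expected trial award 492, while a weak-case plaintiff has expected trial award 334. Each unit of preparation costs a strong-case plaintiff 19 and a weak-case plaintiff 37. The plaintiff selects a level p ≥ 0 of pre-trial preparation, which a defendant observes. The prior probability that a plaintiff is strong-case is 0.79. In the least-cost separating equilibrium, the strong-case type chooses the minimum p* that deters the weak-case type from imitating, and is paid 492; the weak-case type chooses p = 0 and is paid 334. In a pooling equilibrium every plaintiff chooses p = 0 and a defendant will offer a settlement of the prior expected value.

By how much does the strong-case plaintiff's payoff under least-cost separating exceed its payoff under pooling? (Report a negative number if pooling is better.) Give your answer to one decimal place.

Least-cost separating signal: p* solves 334 = 492 − 37·p*, so p* = (492 − 334)/37 ≈ 4.2703.
Strong-case type's separating payoff: 492 − 19 × p* = 492 − 19 × (492 − 334)/37 = 492 − 3002/37 ≈ 410.865.
Pooling payoff: 0.79 × 492 + 0.21 × 334 = 458.82.
Difference: 410.865 − 458.82 = -47.955, i.e. -48.0 to one decimal place.
The strong-case type would prefer the pooling outcome.

-48.0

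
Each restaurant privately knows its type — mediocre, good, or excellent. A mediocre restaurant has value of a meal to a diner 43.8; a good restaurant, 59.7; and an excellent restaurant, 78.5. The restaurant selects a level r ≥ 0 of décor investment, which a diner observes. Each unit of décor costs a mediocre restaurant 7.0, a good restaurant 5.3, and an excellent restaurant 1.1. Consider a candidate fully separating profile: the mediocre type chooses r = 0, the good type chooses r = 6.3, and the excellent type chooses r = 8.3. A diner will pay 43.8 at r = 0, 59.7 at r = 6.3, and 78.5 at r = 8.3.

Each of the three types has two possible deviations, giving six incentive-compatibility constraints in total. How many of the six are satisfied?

4

Mediocre (own payoff 43.8): to r=6.3 gives 59.7 − 7.0×6.3 = 15.6 → no gain ✓; to r=8.3 gives 78.5 − 7.0×8.3 = 20.4 → no gain ✓.
Good (own payoff 59.7 − 5.3×6.3 = 26.31): to r=0 gives 43.8 → profitable ✗; to r=8.3 gives 78.5 − 5.3×8.3 = 34.51 → profitable ✗.
Excellent (own payoff 78.5 − 1.1×8.3 = 69.37): to r=0 gives 43.8 → no gain ✓; to r=6.3 gives 59.7 − 1.1×6.3 = 52.77 → no gain ✓.
4 of the 6 constraints hold; not an equilibrium.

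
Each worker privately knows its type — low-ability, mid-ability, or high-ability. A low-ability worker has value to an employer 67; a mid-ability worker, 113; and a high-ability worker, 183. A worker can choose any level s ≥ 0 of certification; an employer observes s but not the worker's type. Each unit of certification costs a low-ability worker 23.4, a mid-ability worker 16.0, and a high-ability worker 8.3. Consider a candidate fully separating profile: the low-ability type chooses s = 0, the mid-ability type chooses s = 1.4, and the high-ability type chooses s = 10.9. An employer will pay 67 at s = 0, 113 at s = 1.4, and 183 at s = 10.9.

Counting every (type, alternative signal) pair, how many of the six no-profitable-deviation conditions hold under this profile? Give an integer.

Low-ability (own payoff 67): to s=1.4 gives 113 − 23.4×1.4 = 80.24 → profitable ✗; to s=10.9 gives 183 − 23.4×10.9 = -72.06 → no gain ✓.
Mid-ability (own payoff 113 − 16.0×1.4 = 90.6): to s=0 gives 67 → no gain ✓; to s=10.9 gives 183 − 16.0×10.9 = 8.6 → no gain ✓.
High-ability (own payoff 183 − 8.3×10.9 = 92.53): to s=0 gives 67 → no gain ✓; to s=1.4 gives 113 − 8.3×1.4 = 101.38 → profitable ✗.
4 of the 6 constraints hold; not an equilibrium.

4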